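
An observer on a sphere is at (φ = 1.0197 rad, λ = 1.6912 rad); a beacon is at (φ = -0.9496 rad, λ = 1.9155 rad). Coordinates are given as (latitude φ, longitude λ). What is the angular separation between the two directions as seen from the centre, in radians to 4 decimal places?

1.9776 rad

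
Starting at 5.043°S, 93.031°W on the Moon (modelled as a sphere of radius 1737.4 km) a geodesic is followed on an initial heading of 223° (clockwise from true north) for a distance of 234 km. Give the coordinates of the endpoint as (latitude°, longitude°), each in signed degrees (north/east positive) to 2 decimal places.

Angular distance δ = d/R = 234/1737.4 = 0.13468 rad; initial bearing θ = 3.8921 rad.
sin φ₂ = sin φ₁ cos δ + cos φ₁ sin δ cos θ = (-0.0879)(0.9909) + (0.9961)(0.1343)(-0.7314) = -0.1849, so φ₂ = -10.66°.
Δλ = atan2(sin θ sin δ cos φ₁, cos δ − sin φ₁ sin φ₂) = atan2(-0.0912, 0.9747) = -5.347°.
λ₂ = -93.031° − 5.347° = -98.38°.

-10.66°, -98.38°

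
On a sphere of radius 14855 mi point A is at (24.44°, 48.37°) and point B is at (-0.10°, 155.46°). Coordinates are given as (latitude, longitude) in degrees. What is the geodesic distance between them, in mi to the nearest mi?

With latitudes φ₁ = 24.440°, φ₂ = -0.100° and longitude difference Δλ = 107.090°:
cos c = sin φ₁ sin φ₂ + cos φ₁ cos φ₂ cos Δλ = (0.4137)(-0.0017) + (0.9104)(1.0000)(-0.2939) = -0.26826,
so c = arccos(-0.26826) = 1.84239 rad.
Distance = R·c = 14855 × 1.8424 ≈ 27369 mi.

27369 mi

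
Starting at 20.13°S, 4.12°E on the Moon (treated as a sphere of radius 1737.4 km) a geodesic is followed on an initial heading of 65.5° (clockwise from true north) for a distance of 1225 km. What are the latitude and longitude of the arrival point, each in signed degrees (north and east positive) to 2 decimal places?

Angular distance δ = d/R = 1225/1737.4 = 0.70508 rad; initial bearing θ = 1.1432 rad.
sin φ₂ = sin φ₁ cos δ + cos φ₁ sin δ cos θ = (-0.3442)(0.7616) + (0.9389)(0.6481)(0.4147) = -0.0098, so φ₂ = -0.56°.
Δλ = atan2(sin θ sin δ cos φ₁, cos δ − sin φ₁ sin φ₂) = atan2(0.5537, 0.7582) = 36.140°.
λ₂ = 4.120° + 36.140° = 40.26°.

-0.56°, 40.26°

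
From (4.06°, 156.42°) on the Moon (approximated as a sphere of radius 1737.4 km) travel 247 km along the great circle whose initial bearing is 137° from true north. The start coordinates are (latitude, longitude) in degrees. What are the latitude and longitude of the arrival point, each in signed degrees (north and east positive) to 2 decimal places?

-1.91°, 161.97°

Angular distance δ = d/R = 247/1737.4 = 0.14217 rad; initial bearing θ = 2.3911 rad.
sin φ₂ = sin φ₁ cos δ + cos φ₁ sin δ cos θ = (0.0708)(0.9899) + (0.9975)(0.1417)(-0.7314) = -0.0333, so φ₂ = -1.91°.
Δλ = atan2(sin θ sin δ cos φ₁, cos δ − sin φ₁ sin φ₂) = atan2(0.0964, 0.9923) = 5.548°.
λ₂ = 156.420° + 5.548° = 161.97°.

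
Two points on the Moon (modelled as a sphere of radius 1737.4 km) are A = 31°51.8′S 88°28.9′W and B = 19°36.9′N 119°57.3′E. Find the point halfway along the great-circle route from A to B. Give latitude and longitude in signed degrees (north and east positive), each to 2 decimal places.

-23.17°, -175.80°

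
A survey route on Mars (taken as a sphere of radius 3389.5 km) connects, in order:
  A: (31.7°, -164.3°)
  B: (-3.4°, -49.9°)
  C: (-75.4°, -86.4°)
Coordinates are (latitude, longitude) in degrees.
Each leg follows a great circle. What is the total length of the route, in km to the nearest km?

11087 km

Leg A→B: central angle 1.9628 rad, distance 6652.8 km.
Leg B→C: central angle 1.3081 rad, distance 4433.9 km.
Total: 6652.8 + 4433.9 ≈ 11087 km.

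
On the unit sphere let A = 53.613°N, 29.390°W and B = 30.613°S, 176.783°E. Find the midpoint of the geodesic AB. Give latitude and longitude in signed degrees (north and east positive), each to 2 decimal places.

35.17°, -144.65°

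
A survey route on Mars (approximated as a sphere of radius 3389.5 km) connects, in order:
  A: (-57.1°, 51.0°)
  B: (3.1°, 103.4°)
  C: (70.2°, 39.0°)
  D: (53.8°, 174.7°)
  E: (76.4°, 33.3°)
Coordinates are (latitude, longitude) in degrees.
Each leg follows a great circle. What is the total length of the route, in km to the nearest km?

Leg A→B: central angle 1.2812 rad, distance 4342.8 km.
Leg B→C: central angle 1.3725 rad, distance 4652.0 km.
Leg C→D: central angle 0.9071 rad, distance 3074.4 km.
Leg D→E: central angle 0.8287 rad, distance 2809.0 km.
Total: 4342.8 + 4652.0 + 3074.4 + 2809.0 ≈ 14878 km.

14878 km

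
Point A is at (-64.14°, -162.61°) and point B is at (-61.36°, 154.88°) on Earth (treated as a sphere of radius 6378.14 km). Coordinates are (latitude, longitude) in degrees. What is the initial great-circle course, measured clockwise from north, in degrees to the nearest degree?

259°

With φ₁ = -1.1195, φ₂ = -1.0709, Δλ = -0.7419 rad, the forward-azimuth formula gives
θ = atan2( sin Δλ cos φ₂ , cos φ₁ sin φ₂ − sin φ₁ cos φ₂ cos Δλ ) = atan2(-0.3239, -0.0649) = -101.33°.
Adding 360° brings this into [0°, 360°): 259°.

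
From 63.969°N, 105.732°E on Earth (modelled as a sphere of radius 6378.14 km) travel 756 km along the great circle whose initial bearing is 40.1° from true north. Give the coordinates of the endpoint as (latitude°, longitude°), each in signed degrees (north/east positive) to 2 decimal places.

68.74°, 117.86°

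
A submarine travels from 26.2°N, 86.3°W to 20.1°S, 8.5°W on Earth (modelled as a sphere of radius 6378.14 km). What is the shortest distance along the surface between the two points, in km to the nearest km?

9851 km

In radians: φ₁ = 0.4573, φ₂ = -0.3508, Δλ = 77.800° = 1.3579 rad.
cos c = sin φ₁ sin φ₂ + cos φ₁ cos φ₂ cos Δλ = (0.4415)(-0.3437) + (0.8973)(0.9391)(0.2113) = 0.02634,
so c = arccos(0.02634) = 1.54446 rad.
Distance = R·c = 6378.14 × 1.5445 ≈ 9851 km.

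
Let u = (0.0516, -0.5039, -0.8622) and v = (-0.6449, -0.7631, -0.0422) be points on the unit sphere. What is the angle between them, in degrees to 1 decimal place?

u·v = 0.3876; |u| = 1.0000, |v| = 1.0000.
cos θ = (u·v)/(|u||v|) = 0.3876, so θ = 67.2°.

67.2°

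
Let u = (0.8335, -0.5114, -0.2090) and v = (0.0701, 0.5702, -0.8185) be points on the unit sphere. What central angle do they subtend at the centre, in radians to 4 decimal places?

u·v = -0.0621; |u| = 1.0000, |v| = 1.0000.
cos θ = (u·v)/(|u||v|) = -0.0621, so θ = 1.6329 rad.

1.6329 rad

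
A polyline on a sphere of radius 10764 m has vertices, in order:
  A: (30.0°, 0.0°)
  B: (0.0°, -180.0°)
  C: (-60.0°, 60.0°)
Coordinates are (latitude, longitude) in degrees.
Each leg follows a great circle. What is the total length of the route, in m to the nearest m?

Leg A→B: central angle 2.6180 rad, distance 28180.1 m.
Leg B→C: central angle 1.8235 rad, distance 19627.9 m.
Total: 28180.1 + 19627.9 ≈ 47808 m.

47808 m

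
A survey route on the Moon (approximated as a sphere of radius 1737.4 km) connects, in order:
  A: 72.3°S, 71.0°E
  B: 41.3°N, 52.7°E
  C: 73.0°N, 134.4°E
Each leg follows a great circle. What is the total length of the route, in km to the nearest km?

4937 km

Leg A→B: central angle 1.9953 rad, distance 3466.7 km.
Leg B→C: central angle 0.8462 rad, distance 1470.1 km.
Total: 3466.7 + 1470.1 ≈ 4937 km.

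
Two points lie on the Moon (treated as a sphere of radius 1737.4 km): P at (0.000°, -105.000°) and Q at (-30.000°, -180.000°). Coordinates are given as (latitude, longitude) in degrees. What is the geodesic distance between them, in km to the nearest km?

Let φ₁ = 0.0000 rad, φ₂ = -0.5236 rad, and Δλ = -1.3090 rad.
cos c = sin φ₁ sin φ₂ + cos φ₁ cos φ₂ cos Δλ = (0.0000)(-0.5000) + (1.0000)(0.8660)(0.2588) = 0.22414,
so c = arccos(0.22414) = 1.34473 rad.
Distance = R·c = 1737.4 × 1.3447 ≈ 2336 km.

2336 km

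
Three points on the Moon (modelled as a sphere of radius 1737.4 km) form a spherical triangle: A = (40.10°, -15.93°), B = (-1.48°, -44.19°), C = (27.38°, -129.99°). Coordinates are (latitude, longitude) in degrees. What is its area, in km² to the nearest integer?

2478568 km²

Side lengths (central angles): a = 1.5176, b = 1.5515, c = 0.8541 rad; semiperimeter s = 1.9616.
By l'Huilier's theorem, tan(E/4) = √[tan(s/2) tan((s−a)/2) tan((s−b)/2) tan((s−c)/2)], giving spherical excess E = 0.8211 rad.
Area = E·R² = 0.8211 × (1737.4)² ≈ 2478568 km².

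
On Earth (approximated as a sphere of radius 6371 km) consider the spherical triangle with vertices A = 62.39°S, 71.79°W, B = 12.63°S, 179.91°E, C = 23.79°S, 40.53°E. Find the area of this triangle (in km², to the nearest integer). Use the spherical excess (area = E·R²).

Side lengths (central angles): a = 2.2013, b = 1.3731, c = 1.5190 rad; semiperimeter s = 2.5467.
By l'Huilier's theorem, tan(E/4) = √[tan(s/2) tan((s−a)/2) tan((s−b)/2) tan((s−c)/2)], giving spherical excess E = 1.7316 rad.
Area = E·R² = 1.7316 × (6371)² ≈ 70286903 km².

70286903 km²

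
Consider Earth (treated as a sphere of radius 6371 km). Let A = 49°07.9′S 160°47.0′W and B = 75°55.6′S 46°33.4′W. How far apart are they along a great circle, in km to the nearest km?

In radians: φ₁ = -0.8575, φ₂ = -1.3252, Δλ = 114.227° = 1.9936 rad.
cos c = sin φ₁ sin φ₂ + cos φ₁ cos φ₂ cos Δλ = (-0.7562)(-0.9700) + (0.6543)(0.2432)(-0.4103) = 0.66823,
so c = arccos(0.66823) = 0.83897 rad.
Distance = R·c = 6371 × 0.8390 ≈ 5345 km.

5345 km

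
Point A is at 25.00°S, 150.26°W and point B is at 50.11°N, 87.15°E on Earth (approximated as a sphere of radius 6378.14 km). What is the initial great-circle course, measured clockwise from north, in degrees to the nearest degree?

315°

With φ₁ = -0.4363, φ₂ = 0.8746, Δλ = -2.1396 rad, the forward-azimuth formula gives
θ = atan2( sin Δλ cos φ₂ , cos φ₁ sin φ₂ − sin φ₁ cos φ₂ cos Δλ ) = atan2(-0.5403, 0.5494) = -44.52°.
Adding 360° brings this into [0°, 360°): 315°.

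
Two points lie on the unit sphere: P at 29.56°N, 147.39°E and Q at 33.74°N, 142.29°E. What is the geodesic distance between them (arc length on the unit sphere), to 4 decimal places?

Let φ₁ = 0.5159 rad, φ₂ = 0.5889 rad, and Δλ = -0.0890 rad.
cos c = sin φ₁ sin φ₂ + cos φ₁ cos φ₂ cos Δλ = (0.4933)(0.5554) + (0.8698)(0.8316)(0.9960) = 0.99448,
so c = arccos(0.99448) = 0.10515 rad.
On the unit sphere the arc length equals the central angle: 0.1052.

0.1052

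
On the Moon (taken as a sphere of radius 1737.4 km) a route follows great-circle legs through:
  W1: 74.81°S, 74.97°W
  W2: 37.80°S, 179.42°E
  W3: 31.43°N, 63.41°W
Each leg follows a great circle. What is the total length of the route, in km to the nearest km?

5654 km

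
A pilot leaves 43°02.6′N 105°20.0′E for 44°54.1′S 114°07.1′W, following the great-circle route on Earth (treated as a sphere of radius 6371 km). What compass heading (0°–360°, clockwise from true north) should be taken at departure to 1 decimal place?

107.6°

Δλ = 140.548° = 2.4530 rad.
y = sin Δλ · cos φ₂ = (0.6354)(0.7083) = 0.4501
x = cos φ₁ sin φ₂ − sin φ₁ cos φ₂ cos Δλ = (0.7308)(-0.7059) − (0.6826)(0.7083)(-0.7722) = -0.1426
θ = atan2(y, x) = 107.58°, so the bearing is 107.6°.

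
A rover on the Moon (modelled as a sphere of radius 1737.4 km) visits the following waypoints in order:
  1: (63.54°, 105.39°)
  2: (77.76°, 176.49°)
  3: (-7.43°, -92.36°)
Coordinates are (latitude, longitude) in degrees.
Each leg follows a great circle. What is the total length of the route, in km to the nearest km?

3718 km

Leg 1→2: central angle 0.4383 rad, distance 761.4 km.
Leg 2→3: central angle 1.7018 rad, distance 2956.6 km.
Total: 761.4 + 2956.6 ≈ 3718 km.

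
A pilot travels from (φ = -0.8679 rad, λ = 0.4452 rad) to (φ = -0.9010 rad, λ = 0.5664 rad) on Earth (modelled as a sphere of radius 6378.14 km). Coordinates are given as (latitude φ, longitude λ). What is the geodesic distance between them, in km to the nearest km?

With latitudes φ₁ = -49.727°, φ₂ = -51.623° and longitude difference Δλ = 6.944°:
Haversine: a = sin²(Δφ/2) + cos φ₁ cos φ₂ sin²(Δλ/2) = 0.0003 + (0.6464)(0.6208)(0.0037) = 0.00175.
Central angle c = 2·arcsin(√a) = 0.08359 rad.
Distance = R·c = 6378.14 × 0.0836 ≈ 533 km.

533 km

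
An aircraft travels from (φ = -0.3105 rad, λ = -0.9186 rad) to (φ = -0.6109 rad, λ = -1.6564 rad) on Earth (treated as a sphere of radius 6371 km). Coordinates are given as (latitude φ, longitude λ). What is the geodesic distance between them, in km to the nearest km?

In radians: φ₁ = -0.3105, φ₂ = -0.6109, Δλ = -42.273° = -0.7378 rad.
cos c = sin φ₁ sin φ₂ + cos φ₁ cos φ₂ cos Δλ = (-0.3055)(-0.5736) + (0.9522)(0.8191)(0.7400) = 0.75239,
so c = arccos(0.75239) = 0.71911 rad.
Distance = R·c = 6371 × 0.7191 ≈ 4581 km.

4581 km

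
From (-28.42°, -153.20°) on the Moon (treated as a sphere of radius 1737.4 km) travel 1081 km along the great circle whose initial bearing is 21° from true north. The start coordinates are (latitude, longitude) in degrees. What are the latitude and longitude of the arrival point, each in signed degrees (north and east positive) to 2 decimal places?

5.27°, -141.09°

Angular distance δ = d/R = 1081/1737.4 = 0.62219 rad; initial bearing θ = 0.3665 rad.
sin φ₂ = sin φ₁ cos δ + cos φ₁ sin δ cos θ = (-0.4759)(0.8126) + (0.8795)(0.5828)(0.9336) = 0.0918, so φ₂ = 5.27°.
Δλ = atan2(sin θ sin δ cos φ₁, cos δ − sin φ₁ sin φ₂) = atan2(0.1837, 0.8563) = 12.108°.
λ₂ = -153.200° + 12.108° = -141.09°.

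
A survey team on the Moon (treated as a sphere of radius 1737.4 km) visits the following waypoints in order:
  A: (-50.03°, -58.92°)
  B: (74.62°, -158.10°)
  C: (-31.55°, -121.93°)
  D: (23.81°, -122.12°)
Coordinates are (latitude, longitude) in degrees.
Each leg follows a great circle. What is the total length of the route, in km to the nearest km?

9223 km

Leg A→B: central angle 2.4436 rad, distance 4245.5 km.
Leg B→C: central angle 1.8987 rad, distance 3298.8 km.
Leg C→D: central angle 0.9662 rad, distance 1678.7 km.
Total: 4245.5 + 3298.8 + 1678.7 ≈ 9223 km.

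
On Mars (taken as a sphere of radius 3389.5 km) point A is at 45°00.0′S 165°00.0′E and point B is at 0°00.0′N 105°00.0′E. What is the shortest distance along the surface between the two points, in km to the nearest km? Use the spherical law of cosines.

4099 km

With latitudes φ₁ = -45.000°, φ₂ = 0.000° and longitude difference Δλ = -60.000°:
cos c = sin φ₁ sin φ₂ + cos φ₁ cos φ₂ cos Δλ = (-0.7071)(0.0000) + (0.7071)(1.0000)(0.5000) = 0.35355,
so c = arccos(0.35355) = 1.20943 rad.
Distance = R·c = 3389.5 × 1.2094 ≈ 4099 km.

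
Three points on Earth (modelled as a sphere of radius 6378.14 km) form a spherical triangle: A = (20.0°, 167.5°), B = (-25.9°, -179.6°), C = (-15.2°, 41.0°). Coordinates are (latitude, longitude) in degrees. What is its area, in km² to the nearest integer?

Side lengths (central angles): a = 2.1467, b = 2.2512, c = 0.8304 rad; semiperimeter s = 2.6141.
By l'Huilier's theorem, tan(E/4) = √[tan(s/2) tan((s−a)/2) tan((s−b)/2) tan((s−c)/2)], giving spherical excess E = 1.6840 rad.
Area = E·R² = 1.6840 × (6378.14)² ≈ 68506961 km².

68506961 km²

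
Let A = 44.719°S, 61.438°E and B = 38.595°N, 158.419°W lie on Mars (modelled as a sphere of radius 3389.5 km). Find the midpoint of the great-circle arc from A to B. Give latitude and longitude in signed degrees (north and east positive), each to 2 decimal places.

-8.84°, 138.99°

Central angle δ = 2.6165 rad. Interpolating on the sphere with fraction f = 0.5:
P = [sin((1−f)δ)·A + sin(fδ)·B] / sin δ = 1.9263·A + 1.9263·B in Cartesian coordinates,
giving P = (-0.7456, 0.6484, -0.1538), i.e. latitude -8.84°, longitude 138.99°.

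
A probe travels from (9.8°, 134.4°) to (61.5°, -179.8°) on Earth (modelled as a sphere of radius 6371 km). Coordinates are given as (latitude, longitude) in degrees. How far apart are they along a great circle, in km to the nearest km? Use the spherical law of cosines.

6837 km

With latitudes φ₁ = 9.800°, φ₂ = 61.500° and longitude difference Δλ = 45.800°:
cos c = sin φ₁ sin φ₂ + cos φ₁ cos φ₂ cos Δλ = (0.1702)(0.8788) + (0.9854)(0.4772)(0.6972) = 0.47739,
so c = arccos(0.47739) = 1.07312 rad.
Distance = R·c = 6371 × 1.0731 ≈ 6837 km.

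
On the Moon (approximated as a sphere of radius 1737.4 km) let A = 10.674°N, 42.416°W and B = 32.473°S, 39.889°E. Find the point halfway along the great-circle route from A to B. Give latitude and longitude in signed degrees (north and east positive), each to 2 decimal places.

-14.31°, -5.07°

The central angle between A and B is δ = 1.5592 rad.
With f = 0.5, the slerp weights are sin((1−f)δ)/sin δ = 0.7031 and sin(fδ)/sin δ = 0.7031.
Weighted sum of the unit vectors: (0.7031)·(0.7255,-0.6628,0.1852) + (0.7031)·(0.6473,0.5410,-0.5369) = (0.9652, -0.0856, -0.2473).
Converting back: φ = atan2(z, √(x²+y²)) = -14.31°, λ = atan2(y, x) = -5.07°.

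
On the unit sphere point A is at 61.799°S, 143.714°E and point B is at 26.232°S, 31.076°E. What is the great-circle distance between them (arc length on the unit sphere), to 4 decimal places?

With latitudes φ₁ = -61.799°, φ₂ = -26.232° and longitude difference Δλ = -112.638°:
Haversine: a = sin²(Δφ/2) + cos φ₁ cos φ₂ sin²(Δλ/2) = 0.0933 + (0.4726)(0.8970)(0.6925) = 0.38681.
Central angle c = 2·arcsin(√a) = 1.34244 rad.
On the unit sphere the arc length equals the central angle: 1.3424.

1.3424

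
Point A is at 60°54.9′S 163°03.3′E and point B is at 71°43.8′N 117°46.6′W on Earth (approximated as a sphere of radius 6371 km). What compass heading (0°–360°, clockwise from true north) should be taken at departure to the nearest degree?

31°

With φ₁ = -1.0632, φ₂ = 1.2519, Δλ = 1.3817 rad, the forward-azimuth formula gives
θ = atan2( sin Δλ cos φ₂ , cos φ₁ sin φ₂ − sin φ₁ cos φ₂ cos Δλ ) = atan2(0.3079, 0.5131) = 30.97°.
So the initial bearing is 31°.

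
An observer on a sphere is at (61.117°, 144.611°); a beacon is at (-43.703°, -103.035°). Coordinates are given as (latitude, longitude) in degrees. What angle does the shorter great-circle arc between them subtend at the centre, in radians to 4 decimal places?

With latitudes φ₁ = 61.117°, φ₂ = -43.703° and longitude difference Δλ = 112.354°:
cos c = sin φ₁ sin φ₂ + cos φ₁ cos φ₂ cos Δλ = (0.8756)(-0.6909) + (0.4830)(0.7229)(-0.3803) = -0.73778,
so c = arccos(-0.73778) = 2.40058 rad.
So the angular separation is 2.4006 rad.

2.4006 rad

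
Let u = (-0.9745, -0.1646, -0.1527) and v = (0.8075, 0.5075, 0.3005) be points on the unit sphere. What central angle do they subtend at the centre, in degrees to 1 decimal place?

156.4°

u·v = -0.9163; |u| = 1.0000, |v| = 1.0000.
cos θ = (u·v)/(|u||v|) = -0.9163, so θ = 156.4°.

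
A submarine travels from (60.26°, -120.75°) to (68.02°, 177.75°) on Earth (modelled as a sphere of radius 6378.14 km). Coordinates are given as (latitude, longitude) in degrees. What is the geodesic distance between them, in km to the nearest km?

2967 km

With latitudes φ₁ = 60.260°, φ₂ = 68.020° and longitude difference Δλ = -61.500°:
cos c = sin φ₁ sin φ₂ + cos φ₁ cos φ₂ cos Δλ = (0.8683)(0.9273) + (0.4961)(0.3743)(0.4772) = 0.89377,
so c = arccos(0.89377) = 0.46512 rad.
Distance = R·c = 6378.14 × 0.4651 ≈ 2967 km.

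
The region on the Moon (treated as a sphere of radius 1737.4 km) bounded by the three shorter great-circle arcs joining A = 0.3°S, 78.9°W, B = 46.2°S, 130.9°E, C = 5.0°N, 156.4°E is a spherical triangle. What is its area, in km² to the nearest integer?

Side lengths (central angles): a = 0.9771, b = 2.1743, c = 2.2103 rad; semiperimeter s = 2.6809.
By l'Huilier's theorem, tan(E/4) = √[tan(s/2) tan((s−a)/2) tan((s−b)/2) tan((s−c)/2)], giving spherical excess E = 2.0109 rad.
Area = E·R² = 2.0109 × (1737.4)² ≈ 6069918 km².

6069918 km²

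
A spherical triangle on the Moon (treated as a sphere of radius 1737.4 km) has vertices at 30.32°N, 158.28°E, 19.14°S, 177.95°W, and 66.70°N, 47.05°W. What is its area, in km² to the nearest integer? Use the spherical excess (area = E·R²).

2368373 km²

Side lengths (central angles): a = 2.1481, b = 1.4151, c = 0.9511 rad; semiperimeter s = 2.2572.
By l'Huilier's theorem, tan(E/4) = √[tan(s/2) tan((s−a)/2) tan((s−b)/2) tan((s−c)/2)], giving spherical excess E = 0.7846 rad.
Area = E·R² = 0.7846 × (1737.4)² ≈ 2368373 km².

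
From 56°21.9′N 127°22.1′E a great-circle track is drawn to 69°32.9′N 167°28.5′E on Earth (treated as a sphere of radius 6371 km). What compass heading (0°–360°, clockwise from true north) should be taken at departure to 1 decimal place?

37.2°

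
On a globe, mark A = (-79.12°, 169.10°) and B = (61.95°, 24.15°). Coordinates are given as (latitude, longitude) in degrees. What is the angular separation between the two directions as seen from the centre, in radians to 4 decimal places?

2.7915 rad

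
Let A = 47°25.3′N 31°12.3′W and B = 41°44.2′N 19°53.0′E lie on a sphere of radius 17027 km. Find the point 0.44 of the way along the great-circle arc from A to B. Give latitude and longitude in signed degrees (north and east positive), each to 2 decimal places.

47.84°, -7.51°

The central angle between A and B is δ = 0.6312 rad.
With f = 0.44, the slerp weights are sin((1−f)δ)/sin δ = 0.5866 and sin(fδ)/sin δ = 0.4646.
Weighted sum of the unit vectors: (0.5866)·(0.5787,-0.3505,0.7364) + (0.4646)·(0.7017,0.2538,0.6657) = (0.6655, -0.0877, 0.7412).
Converting back: φ = atan2(z, √(x²+y²)) = 47.84°, λ = atan2(y, x) = -7.51°.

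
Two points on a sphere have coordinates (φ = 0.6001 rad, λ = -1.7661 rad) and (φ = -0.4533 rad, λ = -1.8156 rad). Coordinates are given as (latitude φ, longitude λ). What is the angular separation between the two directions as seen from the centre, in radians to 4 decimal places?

1.0544 rad

Let φ₁ = 0.6001 rad, φ₂ = -0.4533 rad, and Δλ = -0.0495 rad.
cos c = sin φ₁ sin φ₂ + cos φ₁ cos φ₂ cos Δλ = (0.5647)(-0.4379) + (0.8253)(0.8990)(0.9988) = 0.49371,
so c = arccos(0.49371) = 1.05445 rad.
So the angular separation is 1.0544 rad.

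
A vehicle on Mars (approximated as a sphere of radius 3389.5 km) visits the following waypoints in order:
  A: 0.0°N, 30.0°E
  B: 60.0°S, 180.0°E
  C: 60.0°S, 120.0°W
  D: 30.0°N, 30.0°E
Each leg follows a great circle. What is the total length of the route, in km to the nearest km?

17068 km

Leg A→B: central angle 2.0186 rad, distance 6842.1 km.
Leg B→C: central angle 0.5054 rad, distance 1712.9 km.
Leg C→D: central angle 2.5116 rad, distance 8513.0 km.
Total: 6842.1 + 1712.9 + 8513.0 ≈ 17068 km.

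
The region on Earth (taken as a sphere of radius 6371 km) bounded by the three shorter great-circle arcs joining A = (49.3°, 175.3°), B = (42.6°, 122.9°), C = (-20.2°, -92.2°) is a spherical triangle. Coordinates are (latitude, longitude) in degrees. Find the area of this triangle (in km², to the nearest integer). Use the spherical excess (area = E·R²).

Side lengths (central angles): a = 2.4963, b = 1.8634, c = 0.6334 rad; semiperimeter s = 2.4965.
By l'Huilier's theorem, tan(E/4) = √[tan(s/2) tan((s−a)/2) tan((s−b)/2) tan((s−c)/2)], giving spherical excess E = 0.0518 rad.
Area = E·R² = 0.0518 × (6371)² ≈ 2103185 km².

2103185 km²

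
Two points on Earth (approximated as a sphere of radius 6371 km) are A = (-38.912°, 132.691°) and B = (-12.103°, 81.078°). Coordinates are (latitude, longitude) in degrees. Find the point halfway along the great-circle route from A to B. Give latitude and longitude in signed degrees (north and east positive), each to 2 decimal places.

Central angle δ = 0.9221 rad. Interpolating on the sphere with fraction f = 0.5:
P = [sin((1−f)δ)·A + sin(fδ)·B] / sin δ = 0.5583·A + 0.5583·B in Cartesian coordinates,
giving P = (-0.2099, 0.8586, -0.4677), i.e. latitude -27.89°, longitude 103.74°.

-27.89°, 103.74°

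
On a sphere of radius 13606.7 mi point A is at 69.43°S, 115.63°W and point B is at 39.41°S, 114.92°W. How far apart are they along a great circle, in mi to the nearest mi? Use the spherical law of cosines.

With latitudes φ₁ = -69.430°, φ₂ = -39.410° and longitude difference Δλ = 0.710°:
cos c = sin φ₁ sin φ₂ + cos φ₁ cos φ₂ cos Δλ = (-0.9362)(-0.6349) + (0.3514)(0.7726)(0.9999) = 0.86583,
so c = arccos(0.86583) = 0.52399 rad.
Distance = R·c = 13606.7 × 0.5240 ≈ 7130 mi.

7130 mi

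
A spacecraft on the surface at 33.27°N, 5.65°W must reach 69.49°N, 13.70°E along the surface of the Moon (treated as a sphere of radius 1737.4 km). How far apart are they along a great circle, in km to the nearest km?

Let φ₁ = 0.5807 rad, φ₂ = 1.2128 rad, and Δλ = 0.3377 rad.
cos c = sin φ₁ sin φ₂ + cos φ₁ cos φ₂ cos Δλ = (0.5486)(0.9366) + (0.8361)(0.3504)(0.9435) = 0.79021,
so c = arccos(0.79021) = 0.65965 rad.
Distance = R·c = 1737.4 × 0.6597 ≈ 1146 km.

1146 km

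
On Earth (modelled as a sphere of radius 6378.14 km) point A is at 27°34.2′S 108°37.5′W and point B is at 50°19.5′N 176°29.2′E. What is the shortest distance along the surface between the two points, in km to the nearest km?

With latitudes φ₁ = -27.570°, φ₂ = 50.325° and longitude difference Δλ = -74.888°:
cos c = sin φ₁ sin φ₂ + cos φ₁ cos φ₂ cos Δλ = (-0.4628)(0.7697) + (0.8864)(0.6384)(0.2607) = -0.20869,
so c = arccos(-0.20869) = 1.78103 rad.
Distance = R·c = 6378.14 × 1.7810 ≈ 11360 km.

11360 km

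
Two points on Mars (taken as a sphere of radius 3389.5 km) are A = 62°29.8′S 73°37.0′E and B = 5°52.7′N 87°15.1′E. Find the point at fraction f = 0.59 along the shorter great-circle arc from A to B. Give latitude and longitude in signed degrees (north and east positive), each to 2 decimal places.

-22.28°, 83.82°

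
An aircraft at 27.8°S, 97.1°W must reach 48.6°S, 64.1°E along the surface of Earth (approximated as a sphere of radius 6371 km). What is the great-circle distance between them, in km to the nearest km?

11316 km

In radians: φ₁ = -0.4852, φ₂ = -0.8482, Δλ = 161.200° = 2.8135 rad.
cos c = sin φ₁ sin φ₂ + cos φ₁ cos φ₂ cos Δλ = (-0.4664)(-0.7501) + (0.8846)(0.6613)(-0.9466) = -0.20393,
so c = arccos(-0.20393) = 1.77617 rad.
Distance = R·c = 6371 × 1.7762 ≈ 11316 km.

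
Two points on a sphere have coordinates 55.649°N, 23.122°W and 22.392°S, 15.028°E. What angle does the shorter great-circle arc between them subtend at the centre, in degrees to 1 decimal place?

With latitudes φ₁ = 55.649°, φ₂ = -22.392° and longitude difference Δλ = 38.150°:
cos c = sin φ₁ sin φ₂ + cos φ₁ cos φ₂ cos Δλ = (0.8256)(-0.3809) + (0.5643)(0.9246)(0.7864) = 0.09577,
so c = arccos(0.09577) = 1.47488 rad.
So the angular separation is 84.5°.

84.5°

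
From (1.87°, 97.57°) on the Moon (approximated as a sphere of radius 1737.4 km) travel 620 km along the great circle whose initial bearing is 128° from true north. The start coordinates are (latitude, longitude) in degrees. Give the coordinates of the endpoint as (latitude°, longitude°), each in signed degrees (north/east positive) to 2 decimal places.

-10.62°, 113.83°

Angular distance δ = d/R = 620/1737.4 = 0.35686 rad; initial bearing θ = 2.2340 rad.
sin φ₂ = sin φ₁ cos δ + cos φ₁ sin δ cos θ = (0.0326)(0.9370) + (0.9995)(0.3493)(-0.6157) = -0.1844, so φ₂ = -10.62°.
Δλ = atan2(sin θ sin δ cos φ₁, cos δ − sin φ₁ sin φ₂) = atan2(0.2751, 0.9430) = 16.265°.
λ₂ = 97.570° + 16.265° = 113.83°.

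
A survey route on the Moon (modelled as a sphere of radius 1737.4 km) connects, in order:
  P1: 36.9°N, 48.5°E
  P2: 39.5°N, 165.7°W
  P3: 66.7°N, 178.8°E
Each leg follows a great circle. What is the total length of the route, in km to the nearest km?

3819 km

Leg P1→P2: central angle 1.6996 rad, distance 2952.9 km.
Leg P2→P3: central angle 0.4985 rad, distance 866.0 km.
Total: 2952.9 + 866.0 ≈ 3819 km.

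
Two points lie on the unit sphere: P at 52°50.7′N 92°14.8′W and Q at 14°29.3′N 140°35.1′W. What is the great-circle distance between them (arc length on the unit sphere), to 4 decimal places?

0.9421

With latitudes φ₁ = 52.845°, φ₂ = 14.488° and longitude difference Δλ = -48.338°:
Haversine: a = sin²(Δφ/2) + cos φ₁ cos φ₂ sin²(Δλ/2) = 0.1079 + (0.6040)(0.9682)(0.1676) = 0.20595.
Central angle c = 2·arcsin(√a) = 0.94208 rad.
On the unit sphere the arc length equals the central angle: 0.9421.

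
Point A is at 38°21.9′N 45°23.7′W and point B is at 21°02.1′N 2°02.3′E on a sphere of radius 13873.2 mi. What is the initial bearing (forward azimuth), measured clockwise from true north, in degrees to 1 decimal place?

With φ₁ = 0.6696, φ₂ = 0.3671, Δλ = 0.8279 rad, the forward-azimuth formula gives
θ = atan2( sin Δλ cos φ₂ , cos φ₁ sin φ₂ − sin φ₁ cos φ₂ cos Δλ ) = atan2(0.6874, -0.1104) = 99.13°.
So the initial bearing is 99.1°.

99.1°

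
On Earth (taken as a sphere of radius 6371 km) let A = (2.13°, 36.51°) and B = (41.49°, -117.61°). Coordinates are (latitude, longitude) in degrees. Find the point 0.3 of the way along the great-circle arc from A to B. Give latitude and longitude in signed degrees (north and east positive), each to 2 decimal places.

36.75°, 16.72°

The central angle between A and B is δ = 2.2769 rad.
With f = 0.3, the slerp weights are sin((1−f)δ)/sin δ = 1.3139 and sin(fδ)/sin δ = 0.8295.
Weighted sum of the unit vectors: (1.3139)·(0.8032,0.5946,0.0372) + (0.8295)·(-0.3472,-0.6638,0.6625) = (0.7673, 0.2306, 0.5984).
Converting back: φ = atan2(z, √(x²+y²)) = 36.75°, λ = atan2(y, x) = 16.72°.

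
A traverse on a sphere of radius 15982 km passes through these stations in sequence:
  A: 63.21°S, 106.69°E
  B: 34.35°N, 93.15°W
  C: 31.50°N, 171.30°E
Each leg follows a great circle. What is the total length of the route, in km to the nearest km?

62904 km

Leg A→B: central angle 2.5939 rad, distance 41455.3 km.
Leg B→C: central angle 1.3421 rad, distance 21449.0 km.
Total: 41455.3 + 21449.0 ≈ 62904 km.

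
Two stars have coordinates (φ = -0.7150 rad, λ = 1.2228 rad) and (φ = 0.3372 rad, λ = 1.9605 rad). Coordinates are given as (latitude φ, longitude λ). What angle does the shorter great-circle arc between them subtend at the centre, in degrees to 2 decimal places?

Let φ₁ = -0.7150 rad, φ₂ = 0.3372 rad, and Δλ = 0.7377 rad.
cos c = sin φ₁ sin φ₂ + cos φ₁ cos φ₂ cos Δλ = (-0.6556)(0.3308) + (0.7551)(0.9437)(0.7400) = 0.31041,
so c = arccos(0.31041) = 1.25518 rad.
So the angular separation is 71.92°.

71.92°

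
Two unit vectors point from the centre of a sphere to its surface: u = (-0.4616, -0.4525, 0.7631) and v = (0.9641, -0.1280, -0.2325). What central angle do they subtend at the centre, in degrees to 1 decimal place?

u·v = -0.5645; |u| = 1.0001, |v| = 1.0000.
cos θ = (u·v)/(|u||v|) = -0.5645, so θ = 124.4°.

124.4°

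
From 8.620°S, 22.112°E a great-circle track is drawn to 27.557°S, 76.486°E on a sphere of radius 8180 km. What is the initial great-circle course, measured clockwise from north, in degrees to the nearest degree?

Δλ = 54.374° = 0.9490 rad.
y = sin Δλ · cos φ₂ = (0.8128)(0.8866) = 0.7206
x = cos φ₁ sin φ₂ − sin φ₁ cos φ₂ cos Δλ = (0.9887)(-0.4626) − (-0.1499)(0.8866)(0.5825) = -0.3800
θ = atan2(y, x) = 117.80°, so the bearing is 118°.

118°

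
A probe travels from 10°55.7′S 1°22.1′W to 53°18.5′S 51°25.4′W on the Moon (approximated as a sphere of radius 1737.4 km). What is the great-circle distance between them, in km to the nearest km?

1761 km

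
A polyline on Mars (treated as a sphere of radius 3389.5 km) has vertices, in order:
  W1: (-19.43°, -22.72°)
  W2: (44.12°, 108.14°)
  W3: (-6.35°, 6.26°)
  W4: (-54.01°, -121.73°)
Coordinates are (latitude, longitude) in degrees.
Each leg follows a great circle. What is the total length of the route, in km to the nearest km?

20174 km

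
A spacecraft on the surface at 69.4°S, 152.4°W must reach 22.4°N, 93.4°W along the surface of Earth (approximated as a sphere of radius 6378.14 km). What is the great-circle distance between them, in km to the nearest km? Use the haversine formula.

11233 km

Let φ₁ = -1.2113 rad, φ₂ = 0.3910 rad, and Δλ = 1.0297 rad.
Haversine: a = sin²(Δφ/2) + cos φ₁ cos φ₂ sin²(Δλ/2) = 0.5157 + (0.3518)(0.9245)(0.2425) = 0.59458.
Central angle c = 2·arcsin(√a) = 1.76111 rad.
Distance = R·c = 6378.14 × 1.7611 ≈ 11233 km.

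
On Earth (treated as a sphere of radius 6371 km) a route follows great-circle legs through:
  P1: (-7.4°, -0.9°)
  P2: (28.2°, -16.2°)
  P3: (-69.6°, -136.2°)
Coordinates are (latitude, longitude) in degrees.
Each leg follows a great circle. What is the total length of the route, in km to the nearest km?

Leg P1→P2: central angle 0.6727 rad, distance 4285.9 km.
Leg P2→P3: central angle 2.2099 rad, distance 14079.6 km.
Total: 4285.9 + 14079.6 ≈ 18366 km.

18366 km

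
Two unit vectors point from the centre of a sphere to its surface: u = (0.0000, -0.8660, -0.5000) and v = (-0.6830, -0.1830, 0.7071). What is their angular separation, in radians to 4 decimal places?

u·v = -0.1951; |u| = 1.0000, |v| = 1.0000.
cos θ = (u·v)/(|u||v|) = -0.1951, so θ = 1.7671 rad.

1.7671 rad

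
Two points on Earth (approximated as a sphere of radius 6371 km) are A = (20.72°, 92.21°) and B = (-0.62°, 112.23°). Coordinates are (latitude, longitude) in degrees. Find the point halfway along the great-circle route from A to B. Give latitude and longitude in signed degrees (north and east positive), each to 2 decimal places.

Central angle δ = 0.5055 rad. Interpolating on the sphere with fraction f = 0.5:
P = [sin((1−f)δ)·A + sin(fδ)·B] / sin δ = 0.5164·A + 0.5164·B in Cartesian coordinates,
giving P = (-0.2140, 0.9606, 0.1771), i.e. latitude 10.20°, longitude 102.56°.

10.20°, 102.56°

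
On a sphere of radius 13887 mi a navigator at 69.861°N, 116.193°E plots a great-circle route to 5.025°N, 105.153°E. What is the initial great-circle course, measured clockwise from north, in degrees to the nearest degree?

192°

With φ₁ = 1.2193, φ₂ = 0.0877, Δλ = -0.1927 rad, the forward-azimuth formula gives
θ = atan2( sin Δλ cos φ₂ , cos φ₁ sin φ₂ − sin φ₁ cos φ₂ cos Δλ ) = atan2(-0.1908, -0.8878) = -167.87°.
Adding 360° brings this into [0°, 360°): 192°.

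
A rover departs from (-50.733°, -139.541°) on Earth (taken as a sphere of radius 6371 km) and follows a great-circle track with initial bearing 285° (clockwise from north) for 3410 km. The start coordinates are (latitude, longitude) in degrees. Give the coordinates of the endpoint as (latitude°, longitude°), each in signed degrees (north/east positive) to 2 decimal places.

-35.62°, -176.85°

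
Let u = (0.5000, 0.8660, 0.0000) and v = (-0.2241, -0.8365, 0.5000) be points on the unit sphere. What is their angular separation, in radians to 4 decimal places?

2.5617 rad

u·v = -0.8365; |u| = 1.0000, |v| = 1.0000.
cos θ = (u·v)/(|u||v|) = -0.8365, so θ = 2.5617 rad.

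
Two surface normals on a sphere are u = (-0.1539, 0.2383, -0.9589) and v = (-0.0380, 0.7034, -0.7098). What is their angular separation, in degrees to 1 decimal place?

31.3°

u·v = 0.8541; |u| = 1.0000, |v| = 1.0000.
cos θ = (u·v)/(|u||v|) = 0.8541, so θ = 31.3°.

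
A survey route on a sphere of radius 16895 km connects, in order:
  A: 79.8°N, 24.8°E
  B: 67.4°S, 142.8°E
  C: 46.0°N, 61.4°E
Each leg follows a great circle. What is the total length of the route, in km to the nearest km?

85150 km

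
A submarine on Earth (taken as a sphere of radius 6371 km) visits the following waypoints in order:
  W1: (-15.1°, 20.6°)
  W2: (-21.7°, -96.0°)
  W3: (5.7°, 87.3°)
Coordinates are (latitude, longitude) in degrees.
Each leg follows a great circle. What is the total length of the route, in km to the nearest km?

30185 km

Leg W1→W2: central angle 1.8811 rad, distance 11984.5 km.
Leg W2→W3: central angle 2.8568 rad, distance 18200.9 km.
Total: 11984.5 + 18200.9 ≈ 30185 km.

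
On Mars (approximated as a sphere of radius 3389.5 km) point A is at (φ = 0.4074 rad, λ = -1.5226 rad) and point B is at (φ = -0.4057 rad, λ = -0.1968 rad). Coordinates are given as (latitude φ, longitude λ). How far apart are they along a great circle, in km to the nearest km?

Let φ₁ = 0.4074 rad, φ₂ = -0.4057 rad, and Δλ = 1.3258 rad.
cos c = sin φ₁ sin φ₂ + cos φ₁ cos φ₂ cos Δλ = (0.3962)(-0.3947) + (0.9182)(0.9188)(0.2426) = 0.04825,
so c = arccos(0.04825) = 1.52253 rad.
Distance = R·c = 3389.5 × 1.5225 ≈ 5161 km.

5161 km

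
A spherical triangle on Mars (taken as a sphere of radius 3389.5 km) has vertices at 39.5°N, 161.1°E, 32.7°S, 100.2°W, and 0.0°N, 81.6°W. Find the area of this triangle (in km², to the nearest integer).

Side lengths (central angles): a = 0.6476, b = 1.9325, c = 2.0285 rad; semiperimeter s = 2.3043.
By l'Huilier's theorem, tan(E/4) = √[tan(s/2) tan((s−a)/2) tan((s−b)/2) tan((s−c)/2)], giving spherical excess E = 0.9906 rad.
Area = E·R² = 0.9906 × (3389.5)² ≈ 11380230 km².

11380230 km²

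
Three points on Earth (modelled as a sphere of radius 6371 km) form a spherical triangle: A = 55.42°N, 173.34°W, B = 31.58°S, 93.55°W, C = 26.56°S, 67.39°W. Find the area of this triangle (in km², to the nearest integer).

23657001 km²

Side lengths (central angles): a = 0.4075, b = 2.1032, c = 1.9235 rad; semiperimeter s = 2.2171.
By l'Huilier's theorem, tan(E/4) = √[tan(s/2) tan((s−a)/2) tan((s−b)/2) tan((s−c)/2)], giving spherical excess E = 0.5828 rad.
Area = E·R² = 0.5828 × (6371)² ≈ 23657001 km².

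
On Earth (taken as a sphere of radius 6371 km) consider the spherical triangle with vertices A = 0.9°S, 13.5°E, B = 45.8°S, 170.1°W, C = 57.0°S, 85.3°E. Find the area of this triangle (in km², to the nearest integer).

26493854 km²

Side lengths (central angles): a = 1.0408, b = 1.3865, c = 2.3246 rad; semiperimeter s = 2.3760.
By l'Huilier's theorem, tan(E/4) = √[tan(s/2) tan((s−a)/2) tan((s−b)/2) tan((s−c)/2)], giving spherical excess E = 0.6527 rad.
Area = E·R² = 0.6527 × (6371)² ≈ 26493854 km².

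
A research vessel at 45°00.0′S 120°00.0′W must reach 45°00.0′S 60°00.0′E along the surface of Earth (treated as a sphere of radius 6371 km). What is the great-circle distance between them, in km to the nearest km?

10008 km

With latitudes φ₁ = -45.000°, φ₂ = -45.000° and longitude difference Δλ = -180.000°:
cos c = sin φ₁ sin φ₂ + cos φ₁ cos φ₂ cos Δλ = (-0.7071)(-0.7071) + (0.7071)(0.7071)(-1.0000) = -0.00000,
so c = arccos(-0.00000) = 1.57080 rad.
Distance = R·c = 6371 × 1.5708 ≈ 10008 km.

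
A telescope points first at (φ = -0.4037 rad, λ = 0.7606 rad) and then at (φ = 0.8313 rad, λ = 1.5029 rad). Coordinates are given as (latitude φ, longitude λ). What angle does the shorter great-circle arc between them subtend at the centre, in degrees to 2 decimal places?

80.42°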